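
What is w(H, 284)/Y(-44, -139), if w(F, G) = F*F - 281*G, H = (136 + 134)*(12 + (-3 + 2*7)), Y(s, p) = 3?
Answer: 38484296/3 ≈ 1.2828e+7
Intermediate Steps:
H = 6210 (H = 270*(12 + (-3 + 14)) = 270*(12 + 11) = 270*23 = 6210)
w(F, G) = F² - 281*G
w(H, 284)/Y(-44, -139) = (6210² - 281*284)/3 = (38564100 - 79804)*(⅓) = 38484296*(⅓) = 38484296/3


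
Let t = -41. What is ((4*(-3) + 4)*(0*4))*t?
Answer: 0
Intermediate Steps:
((4*(-3) + 4)*(0*4))*t = ((4*(-3) + 4)*(0*4))*(-41) = ((-12 + 4)*0)*(-41) = -8*0*(-41) = 0*(-41) = 0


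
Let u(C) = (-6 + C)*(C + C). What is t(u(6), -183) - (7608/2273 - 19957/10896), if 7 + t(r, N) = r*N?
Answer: -210900763/24766608 ≈ -8.5155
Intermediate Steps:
u(C) = 2*C*(-6 + C) (u(C) = (-6 + C)*(2*C) = 2*C*(-6 + C))
t(r, N) = -7 + N*r (t(r, N) = -7 + r*N = -7 + N*r)
t(u(6), -183) - (7608/2273 - 19957/10896) = (-7 - 366*6*(-6 + 6)) - (7608/2273 - 19957/10896) = (-7 - 366*6*0) - (7608*(1/2273) - 19957*1/10896) = (-7 - 183*0) - (7608/2273 - 19957/10896) = (-7 + 0) - 1*37534507/24766608 = -7 - 37534507/24766608 = -210900763/24766608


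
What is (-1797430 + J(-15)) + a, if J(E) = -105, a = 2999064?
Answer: 1201529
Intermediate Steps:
(-1797430 + J(-15)) + a = (-1797430 - 105) + 2999064 = -1797535 + 2999064 = 1201529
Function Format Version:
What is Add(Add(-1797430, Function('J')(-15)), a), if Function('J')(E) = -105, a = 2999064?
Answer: 1201529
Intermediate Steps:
Add(Add(-1797430, Function('J')(-15)), a) = Add(Add(-1797430, -105), 2999064) = Add(-1797535, 2999064) = 1201529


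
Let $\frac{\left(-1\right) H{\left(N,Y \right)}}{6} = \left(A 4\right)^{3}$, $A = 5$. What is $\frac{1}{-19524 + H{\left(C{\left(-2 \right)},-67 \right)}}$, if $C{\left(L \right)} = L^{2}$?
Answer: $- \frac{1}{67524} \approx -1.481 \cdot 10^{-5}$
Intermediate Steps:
$H{\left(N,Y \right)} = -48000$ ($H{\left(N,Y \right)} = - 6 \left(5 \cdot 4\right)^{3} = - 6 \cdot 20^{3} = \left(-6\right) 8000 = -48000$)
$\frac{1}{-19524 + H{\left(C{\left(-2 \right)},-67 \right)}} = \frac{1}{-19524 - 48000} = \frac{1}{-67524} = - \frac{1}{67524}$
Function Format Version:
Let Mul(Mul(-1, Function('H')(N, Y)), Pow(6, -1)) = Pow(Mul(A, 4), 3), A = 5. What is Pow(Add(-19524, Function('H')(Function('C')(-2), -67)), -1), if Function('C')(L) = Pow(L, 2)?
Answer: Rational(-1, 67524) ≈ -1.4810e-5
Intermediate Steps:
Function('H')(N, Y) = -48000 (Function('H')(N, Y) = Mul(-6, Pow(Mul(5, 4), 3)) = Mul(-6, Pow(20, 3)) = Mul(-6, 8000) = -48000)
Pow(Add(-19524, Function('H')(Function('C')(-2), -67)), -1) = Pow(Add(-19524, -48000), -1) = Pow(-67524, -1) = Rational(-1, 67524)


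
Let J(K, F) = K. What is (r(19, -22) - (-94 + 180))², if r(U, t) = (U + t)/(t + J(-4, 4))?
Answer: 4986289/676 ≈ 7376.2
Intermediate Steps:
r(U, t) = (U + t)/(-4 + t) (r(U, t) = (U + t)/(t - 4) = (U + t)/(-4 + t))
(r(19, -22) - (-94 + 180))² = ((19 - 22)/(-4 - 22) - (-94 + 180))² = (-3/(-26) - 1*86)² = (-1/26*(-3) - 86)² = (3/26 - 86)² = (-2233/26)² = 4986289/676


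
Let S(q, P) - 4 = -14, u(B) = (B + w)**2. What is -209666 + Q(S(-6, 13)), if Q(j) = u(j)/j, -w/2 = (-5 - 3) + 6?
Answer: -1048348/5 ≈ -2.0967e+5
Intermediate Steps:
w = 4 (w = -2*((-5 - 3) + 6) = -2*(-8 + 6) = -2*(-2) = 4)
u(B) = (4 + B)**2 (u(B) = (B + 4)**2 = (4 + B)**2)
S(q, P) = -10 (S(q, P) = 4 - 14 = -10)
Q(j) = (4 + j)**2/j
-209666 + Q(S(-6, 13)) = -209666 + (4 - 10)**2/(-10) = -209666 - 1/10*(-6)**2 = -209666 - 1/10*36 = -209666 - 18/5 = -1048348/5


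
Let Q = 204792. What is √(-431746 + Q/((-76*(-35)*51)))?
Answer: 2*I*√281521693370/1615 ≈ 657.07*I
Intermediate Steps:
√(-431746 + Q/((-76*(-35)*51))) = √(-431746 + 204792/((-76*(-35)*51))) = √(-431746 + 204792/((2660*51))) = √(-431746 + 204792/135660) = √(-431746 + 204792*(1/135660)) = √(-431746 + 2438/1615) = √(-697267352/1615) = 2*I*√281521693370/1615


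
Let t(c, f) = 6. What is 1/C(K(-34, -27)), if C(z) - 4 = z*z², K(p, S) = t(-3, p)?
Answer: 1/220 ≈ 0.0045455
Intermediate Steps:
K(p, S) = 6
C(z) = 4 + z³ (C(z) = 4 + z*z² = 4 + z³)
1/C(K(-34, -27)) = 1/(4 + 6³) = 1/(4 + 216) = 1/220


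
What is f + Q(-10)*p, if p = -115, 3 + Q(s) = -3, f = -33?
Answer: 657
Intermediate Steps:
Q(s) = -6 (Q(s) = -3 - 3 = -6)
f + Q(-10)*p = -33 - 6*(-115) = -33 + 690 = 657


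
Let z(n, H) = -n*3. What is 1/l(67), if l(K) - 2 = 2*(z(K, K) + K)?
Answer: -1/266 ≈ -0.0037594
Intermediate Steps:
z(n, H) = -3*n
l(K) = 2 - 4*K (l(K) = 2 + 2*(-3*K + K) = 2 + 2*(-2*K) = 2 - 4*K)
1/l(67) = 1/(2 - 4*67) = 1/(2 - 268) = 1/(-266) = -1/266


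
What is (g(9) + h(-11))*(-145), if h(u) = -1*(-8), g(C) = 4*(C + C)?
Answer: -11600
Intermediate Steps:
g(C) = 8*C (g(C) = 4*(2*C) = 8*C)
h(u) = 8
(g(9) + h(-11))*(-145) = (8*9 + 8)*(-145) = (72 + 8)*(-145) = 80*(-145) = -11600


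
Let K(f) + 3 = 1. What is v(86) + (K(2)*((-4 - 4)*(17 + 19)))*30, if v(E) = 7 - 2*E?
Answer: 17115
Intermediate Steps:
K(f) = -2 (K(f) = -3 + 1 = -2)
v(86) + (K(2)*((-4 - 4)*(17 + 19)))*30 = (7 - 2*86) - 2*(-4 - 4)*(17 + 19)*30 = (7 - 172) - (-16)*36*30 = -165 - 2*(-288)*30 = -165 + 576*30 = -165 + 17280 = 17115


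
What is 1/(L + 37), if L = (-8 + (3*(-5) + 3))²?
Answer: 1/437 ≈ 0.0022883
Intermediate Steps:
L = 400 (L = (-8 + (-15 + 3))² = (-8 - 12)² = (-20)² = 400)
1/(L + 37) = 1/(400 + 37) = 1/437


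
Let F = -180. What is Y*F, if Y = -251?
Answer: 45180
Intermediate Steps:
Y*F = -251*(-180) = 45180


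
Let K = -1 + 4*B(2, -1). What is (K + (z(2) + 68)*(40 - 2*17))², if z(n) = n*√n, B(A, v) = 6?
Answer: 186049 + 10344*√2 ≈ 2.0068e+5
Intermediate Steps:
z(n) = n^(3/2)
K = 23 (K = -1 + 4*6 = -1 + 24 = 23)
(K + (z(2) + 68)*(40 - 2*17))² = (23 + (2^(3/2) + 68)*(40 - 2*17))² = (23 + (2*√2 + 68)*(40 - 34))² = (23 + (68 + 2*√2)*6)² = (23 + (408 + 12*√2))² = (431 + 12*√2)²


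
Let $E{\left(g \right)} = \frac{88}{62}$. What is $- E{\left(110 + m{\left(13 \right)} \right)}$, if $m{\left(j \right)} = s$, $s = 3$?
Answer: $- \frac{44}{31} \approx -1.4194$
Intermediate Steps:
$m{\left(j \right)} = 3$
$E{\left(g \right)} = \frac{44}{31}$ ($E{\left(g \right)} = 88 \cdot \frac{1}{62} = \frac{44}{31}$)
$- E{\left(110 + m{\left(13 \right)} \right)} = \left(-1\right) \frac{44}{31} = - \frac{44}{31}$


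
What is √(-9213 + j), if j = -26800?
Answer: I*√36013 ≈ 189.77*I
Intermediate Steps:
√(-9213 + j) = √(-9213 - 26800) = √(-36013) = I*√36013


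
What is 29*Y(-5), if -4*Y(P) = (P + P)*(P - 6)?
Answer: -1595/2 ≈ -797.50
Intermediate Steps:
Y(P) = -P*(-6 + P)/2 (Y(P) = -(P + P)*(P - 6)/4 = -2*P*(-6 + P)/4 = -P*(-6 + P)/2)
29*Y(-5) = 29*((½)*(-5)*(6 - 1*(-5))) = 29*((½)*(-5)*(6 + 5)) = 29*((½)*(-5)*11) = 29*(-55/2) = -1595/2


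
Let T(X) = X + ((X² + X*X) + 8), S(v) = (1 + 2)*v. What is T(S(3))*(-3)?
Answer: -537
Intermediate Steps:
S(v) = 3*v
T(X) = 8 + X + 2*X² (T(X) = X + ((X² + X²) + 8) = X + (2*X² + 8) = X + (8 + 2*X²) = 8 + X + 2*X²)
T(S(3))*(-3) = (8 + 3*3 + 2*(3*3)²)*(-3) = (8 + 9 + 2*9²)*(-3) = (8 + 9 + 2*81)*(-3) = (8 + 9 + 162)*(-3) = 179*(-3) = -537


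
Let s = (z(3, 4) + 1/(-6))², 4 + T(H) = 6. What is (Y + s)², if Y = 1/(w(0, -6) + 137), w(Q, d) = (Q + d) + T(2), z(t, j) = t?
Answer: 1480171729/22924944 ≈ 64.566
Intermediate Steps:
T(H) = 2 (T(H) = -4 + 6 = 2)
w(Q, d) = 2 + Q + d (w(Q, d) = (Q + d) + 2 = 2 + Q + d)
s = 289/36 (s = (3 + 1/(-6))² = (3 - ⅙)² = (17/6)² = 289/36 ≈ 8.0278)
Y = 1/133 (Y = 1/((2 + 0 - 6) + 137) = 1/(-4 + 137) = 1/133 ≈ 0.0075188)
(Y + s)² = (1/133 + 289/36)² = (38473/4788)² = 1480171729/22924944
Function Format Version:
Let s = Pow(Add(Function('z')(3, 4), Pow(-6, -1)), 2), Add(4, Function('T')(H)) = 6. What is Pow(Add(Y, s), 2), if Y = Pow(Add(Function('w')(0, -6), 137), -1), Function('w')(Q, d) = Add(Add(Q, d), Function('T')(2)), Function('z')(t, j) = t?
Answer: Rational(1480171729, 22924944) ≈ 64.566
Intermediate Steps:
Function('T')(H) = 2 (Function('T')(H) = Add(-4, 6) = 2)
Function('w')(Q, d) = Add(2, Q, d) (Function('w')(Q, d) = Add(Add(Q, d), 2) = Add(2, Q, d))
s = Rational(289, 36) (s = Pow(Add(3, Pow(-6, -1)), 2) = Pow(Add(3, Rational(-1, 6)), 2) = Pow(Rational(17, 6), 2) = Rational(289, 36) ≈ 8.0278)
Y = Rational(1, 133) (Y = Pow(Add(Add(2, 0, -6), 137), -1) = Pow(Add(-4, 137), -1) = Pow(133, -1) = Rational(1, 133) ≈ 0.0075188)
Pow(Add(Y, s), 2) = Pow(Add(Rational(1, 133), Rational(289, 36)), 2) = Pow(Rational(38473, 4788), 2) = Rational(1480171729, 22924944)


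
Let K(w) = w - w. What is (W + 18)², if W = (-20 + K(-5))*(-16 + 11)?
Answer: 13924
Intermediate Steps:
K(w) = 0
W = 100 (W = (-20 + 0)*(-16 + 11) = -20*(-5) = 100)
(W + 18)² = (100 + 18)² = 118² = 13924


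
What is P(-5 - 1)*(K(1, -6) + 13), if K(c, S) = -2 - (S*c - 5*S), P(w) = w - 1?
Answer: 91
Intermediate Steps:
P(w) = -1 + w
K(c, S) = -2 + 5*S - S*c (K(c, S) = -2 - (-5*S + S*c) = -2 + (5*S - S*c) = -2 + 5*S - S*c)
P(-5 - 1)*(K(1, -6) + 13) = (-1 + (-5 - 1))*((-2 + 5*(-6) - 1*(-6)*1) + 13) = (-1 - 6)*((-2 - 30 + 6) + 13) = -7*(-26 + 13) = -7*(-13) = 91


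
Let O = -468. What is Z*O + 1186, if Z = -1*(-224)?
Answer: -103646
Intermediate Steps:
Z = 224
Z*O + 1186 = 224*(-468) + 1186 = -104832 + 1186 = -103646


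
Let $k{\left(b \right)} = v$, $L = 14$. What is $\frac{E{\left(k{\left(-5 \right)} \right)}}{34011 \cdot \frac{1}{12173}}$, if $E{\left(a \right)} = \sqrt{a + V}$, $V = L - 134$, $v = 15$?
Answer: $\frac{12173 i \sqrt{105}}{34011} \approx 3.6675 i$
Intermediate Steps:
$k{\left(b \right)} = 15$
$V = -120$ ($V = 14 - 134 = -120$)
$E{\left(a \right)} = \sqrt{-120 + a}$ ($E{\left(a \right)} = \sqrt{a - 120} = \sqrt{-120 + a}$)
$\frac{E{\left(k{\left(-5 \right)} \right)}}{34011 \cdot \frac{1}{12173}} = \frac{\sqrt{-120 + 15}}{34011 \cdot \frac{1}{12173}} = \frac{\sqrt{-105}}{34011 \cdot \frac{1}{12173}} = \frac{i \sqrt{105}}{\frac{34011}{12173}} = i \sqrt{105} \cdot \frac{12173}{34011} = \frac{12173 i \sqrt{105}}{34011}$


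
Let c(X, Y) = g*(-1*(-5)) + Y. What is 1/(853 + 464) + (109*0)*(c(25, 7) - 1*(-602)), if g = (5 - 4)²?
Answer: 1/1317 ≈ 0.00075930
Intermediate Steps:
g = 1 (g = 1² = 1)
c(X, Y) = 5 + Y (c(X, Y) = 1*(-1*(-5)) + Y = 1*5 + Y = 5 + Y)
1/(853 + 464) + (109*0)*(c(25, 7) - 1*(-602)) = 1/(853 + 464) + (109*0)*((5 + 7) - 1*(-602)) = 1/1317 + 0*(12 + 602) = 1/1317 + 0*614 = 1/1317 + 0 = 1/1317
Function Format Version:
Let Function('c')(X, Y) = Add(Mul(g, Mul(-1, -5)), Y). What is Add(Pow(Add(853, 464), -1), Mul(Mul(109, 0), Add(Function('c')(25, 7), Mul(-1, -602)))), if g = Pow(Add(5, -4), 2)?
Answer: Rational(1, 1317) ≈ 0.00075930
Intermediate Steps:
g = 1 (g = Pow(1, 2) = 1)
Function('c')(X, Y) = Add(5, Y) (Function('c')(X, Y) = Add(Mul(1, Mul(-1, -5)), Y) = Add(Mul(1, 5), Y) = Add(5, Y))
Add(Pow(Add(853, 464), -1), Mul(Mul(109, 0), Add(Function('c')(25, 7), Mul(-1, -602)))) = Add(Pow(Add(853, 464), -1), Mul(Mul(109, 0), Add(Add(5, 7), Mul(-1, -602)))) = Add(Pow(1317, -1), Mul(0, Add(12, 602))) = Add(Rational(1, 1317), Mul(0, 614)) = Add(Rational(1, 1317), 0) = Rational(1, 1317)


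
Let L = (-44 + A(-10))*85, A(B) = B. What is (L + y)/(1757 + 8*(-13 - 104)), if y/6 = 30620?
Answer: 179130/821 ≈ 218.19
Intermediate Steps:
y = 183720 (y = 6*30620 = 183720)
L = -4590 (L = (-44 - 10)*85 = -54*85 = -4590)
(L + y)/(1757 + 8*(-13 - 104)) = (-4590 + 183720)/(1757 + 8*(-13 - 104)) = 179130/(1757 + 8*(-117)) = 179130/(1757 - 936) = 179130/821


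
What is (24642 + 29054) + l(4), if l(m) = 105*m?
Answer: 54116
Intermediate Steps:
(24642 + 29054) + l(4) = (24642 + 29054) + 105*4 = 53696 + 420 = 54116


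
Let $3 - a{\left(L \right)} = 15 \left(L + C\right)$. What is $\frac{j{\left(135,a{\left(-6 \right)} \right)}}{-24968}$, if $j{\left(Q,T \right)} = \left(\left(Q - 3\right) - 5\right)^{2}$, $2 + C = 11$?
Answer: $- \frac{16129}{24968} \approx -0.64599$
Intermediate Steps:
$C = 9$ ($C = -2 + 11 = 9$)
$a{\left(L \right)} = -132 - 15 L$ ($a{\left(L \right)} = 3 - 15 \left(L + 9\right) = 3 - 15 \left(9 + L\right) = 3 - \left(135 + 15 L\right) = -132 - 15 L$)
$j{\left(Q,T \right)} = \left(-8 + Q\right)^{2}$ ($j{\left(Q,T \right)} = \left(\left(-3 + Q\right) - 5\right)^{2} = \left(-8 + Q\right)^{2}$)
$\frac{j{\left(135,a{\left(-6 \right)} \right)}}{-24968} = \frac{\left(-8 + 135\right)^{2}}{-24968} = 127^{2} \left(- \frac{1}{24968}\right) = 16129 \left(- \frac{1}{24968}\right) = - \frac{16129}{24968}$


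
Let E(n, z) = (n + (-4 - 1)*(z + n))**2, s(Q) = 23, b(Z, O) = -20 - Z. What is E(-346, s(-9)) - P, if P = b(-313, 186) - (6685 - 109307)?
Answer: 1507446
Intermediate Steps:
E(n, z) = (-5*z - 4*n)**2 (E(n, z) = (n - 5*(n + z))**2 = (n + (-5*n - 5*z))**2 = (-5*z - 4*n)**2)
P = 102915 (P = (-20 - 1*(-313)) - (6685 - 109307) = (-20 + 313) - 1*(-102622) = 293 + 102622 = 102915)
E(-346, s(-9)) - P = (4*(-346) + 5*23)**2 - 1*102915 = (-1384 + 115)**2 - 102915 = (-1269)**2 - 102915 = 1610361 - 102915 = 1507446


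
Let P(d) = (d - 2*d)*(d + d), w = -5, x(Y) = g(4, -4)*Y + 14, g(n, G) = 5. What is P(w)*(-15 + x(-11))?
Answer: 2800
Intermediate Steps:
x(Y) = 14 + 5*Y (x(Y) = 5*Y + 14 = 14 + 5*Y)
P(d) = -2*d² (P(d) = (-d)*(2*d) = -2*d²)
P(w)*(-15 + x(-11)) = (-2*(-5)²)*(-15 + (14 + 5*(-11))) = (-2*25)*(-15 + (14 - 55)) = -50*(-15 - 41) = -50*(-56) = 2800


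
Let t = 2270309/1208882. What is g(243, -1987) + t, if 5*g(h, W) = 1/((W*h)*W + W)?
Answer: 5445353618483741/2899512785391400 ≈ 1.8780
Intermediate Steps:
t = 2270309/1208882 (t = 2270309*(1/1208882) = 2270309/1208882 ≈ 1.8780)
g(h, W) = 1/(5*(W + h*W²)) (g(h, W) = 1/(5*((W*h)*W + W)) = 1/(5*(h*W² + W)) = 1/(5*(W + h*W²)))
g(243, -1987) + t = (⅕)/(-1987*(1 - 1987*243)) + 2270309/1208882 = (⅕)*(-1/1987)/(1 - 482841) + 2270309/1208882 = (⅕)*(-1/1987)/(-482840) + 2270309/1208882 = (⅕)*(-1/1987)*(-1/482840) + 2270309/1208882 = 1/4797015400 + 2270309/1208882 = 5445353618483741/2899512785391400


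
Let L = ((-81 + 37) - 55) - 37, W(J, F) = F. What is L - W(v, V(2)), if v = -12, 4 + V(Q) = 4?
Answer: -136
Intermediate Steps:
V(Q) = 0 (V(Q) = -4 + 4 = 0)
L = -136 (L = (-44 - 55) - 37 = -99 - 37 = -136)
L - W(v, V(2)) = -136 - 1*0 = -136 + 0 = -136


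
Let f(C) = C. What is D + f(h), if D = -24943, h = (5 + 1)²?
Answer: -24907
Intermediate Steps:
h = 36 (h = 6² = 36)
D + f(h) = -24943 + 36 = -24907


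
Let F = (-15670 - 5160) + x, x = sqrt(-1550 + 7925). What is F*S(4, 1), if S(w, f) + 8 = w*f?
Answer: 83320 - 20*sqrt(255) ≈ 83001.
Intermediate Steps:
x = 5*sqrt(255) (x = sqrt(6375) = 5*sqrt(255) ≈ 79.844)
S(w, f) = -8 + f*w (S(w, f) = -8 + w*f = -8 + f*w)
F = -20830 + 5*sqrt(255) (F = (-15670 - 5160) + 5*sqrt(255) = -20830 + 5*sqrt(255) ≈ -20750.)
F*S(4, 1) = (-20830 + 5*sqrt(255))*(-8 + 1*4) = (-20830 + 5*sqrt(255))*(-8 + 4) = (-20830 + 5*sqrt(255))*(-4) = 83320 - 20*sqrt(255)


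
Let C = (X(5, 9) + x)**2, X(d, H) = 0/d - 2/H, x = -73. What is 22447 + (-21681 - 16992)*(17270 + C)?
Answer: -7876847824/9 ≈ -8.7521e+8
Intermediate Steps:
X(d, H) = -2/H (X(d, H) = 0 - 2/H = -2/H)
C = 434281/81 (C = (-2/9 - 73)**2 = (-659/9)**2 = 434281/81 ≈ 5361.5)
22447 + (-21681 - 16992)*(17270 + C) = 22447 + (-21681 - 16992)*(17270 + 434281/81) = 22447 - 38673*1833151/81 = 22447 - 7877049847/9 = -7876847824/9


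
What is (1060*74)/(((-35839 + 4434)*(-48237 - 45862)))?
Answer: 15688/591035819 ≈ 2.6543e-5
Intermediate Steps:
(1060*74)/(((-35839 + 4434)*(-48237 - 45862))) = 78440/((-31405*(-94099))) = 78440/2955179095 = 78440*(1/2955179095) = 15688/591035819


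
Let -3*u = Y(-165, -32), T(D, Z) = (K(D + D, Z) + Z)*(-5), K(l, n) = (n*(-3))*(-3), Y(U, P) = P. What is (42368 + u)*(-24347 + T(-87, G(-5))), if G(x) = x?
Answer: -3063596192/3 ≈ -1.0212e+9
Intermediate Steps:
K(l, n) = 9*n (K(l, n) = -3*n*(-3) = 9*n)
T(D, Z) = -50*Z (T(D, Z) = (9*Z + Z)*(-5) = (10*Z)*(-5) = -50*Z)
u = 32/3 (u = -1/3*(-32) = 32/3 ≈ 10.667)
(42368 + u)*(-24347 + T(-87, G(-5))) = (42368 + 32/3)*(-24347 - 50*(-5)) = 127136*(-24347 + 250)/3 = (127136/3)*(-24097) = -3063596192/3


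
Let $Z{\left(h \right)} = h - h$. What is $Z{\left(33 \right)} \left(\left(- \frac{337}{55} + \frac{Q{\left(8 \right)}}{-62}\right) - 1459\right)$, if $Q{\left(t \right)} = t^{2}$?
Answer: $0$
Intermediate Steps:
$Z{\left(h \right)} = 0$
$Z{\left(33 \right)} \left(\left(- \frac{337}{55} + \frac{Q{\left(8 \right)}}{-62}\right) - 1459\right) = 0 \left(\left(- \frac{337}{55} + \frac{8^{2}}{-62}\right) - 1459\right) = 0 \left(\left(\left(-337\right) \frac{1}{55} + 64 \left(- \frac{1}{62}\right)\right) - 1459\right) = 0 \left(\left(- \frac{337}{55} - \frac{32}{31}\right) - 1459\right) = 0 \left(- \frac{12207}{1705} - 1459\right) = 0 \left(- \frac{2499802}{1705}\right) = 0$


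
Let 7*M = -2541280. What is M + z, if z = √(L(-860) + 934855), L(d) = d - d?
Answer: -363040 + √934855 ≈ -3.6207e+5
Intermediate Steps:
M = -363040 (M = (⅐)*(-2541280) = -363040)
L(d) = 0
z = √934855 (z = √(0 + 934855) = √934855 ≈ 966.88)
M + z = -363040 + √934855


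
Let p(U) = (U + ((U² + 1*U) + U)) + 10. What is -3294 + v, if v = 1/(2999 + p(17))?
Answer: -11031605/3349 ≈ -3294.0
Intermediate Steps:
p(U) = 10 + U² + 3*U (p(U) = (U + ((U² + U) + U)) + 10 = (U + ((U + U²) + U)) + 10 = (U + (U² + 2*U)) + 10 = (U² + 3*U) + 10 = 10 + U² + 3*U)
v = 1/3349 (v = 1/(2999 + (10 + 17² + 3*17)) = 1/(2999 + (10 + 289 + 51)) = 1/(2999 + 350) = 1/3349 ≈ 0.00029860)
-3294 + v = -3294 + 1/3349 = -11031605/3349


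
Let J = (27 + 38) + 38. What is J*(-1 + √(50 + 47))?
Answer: -103 + 103*√97 ≈ 911.43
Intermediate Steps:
J = 103 (J = 65 + 38 = 103)
J*(-1 + √(50 + 47)) = 103*(-1 + √(50 + 47)) = 103*(-1 + √97) = -103 + 103*√97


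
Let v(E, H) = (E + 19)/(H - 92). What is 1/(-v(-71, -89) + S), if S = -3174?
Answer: -181/574546 ≈ -0.00031503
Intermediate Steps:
v(E, H) = (19 + E)/(-92 + H)
1/(-v(-71, -89) + S) = 1/(-(19 - 71)/(-92 - 89) - 3174) = 1/(-(-52)/(-181) - 3174) = 1/(-(-1)*(-52)/181 - 3174) = 1/(-1*52/181 - 3174) = 1/(-52/181 - 3174) = 1/(-574546/181) = -181/574546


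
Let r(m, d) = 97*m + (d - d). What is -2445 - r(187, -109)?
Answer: -20584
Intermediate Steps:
r(m, d) = 97*m (r(m, d) = 97*m + 0 = 97*m)
-2445 - r(187, -109) = -2445 - 97*187 = -2445 - 1*18139 = -2445 - 18139 = -20584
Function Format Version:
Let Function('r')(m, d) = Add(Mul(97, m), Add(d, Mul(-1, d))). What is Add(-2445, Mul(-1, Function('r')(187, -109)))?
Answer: -20584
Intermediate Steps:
Function('r')(m, d) = Mul(97, m) (Function('r')(m, d) = Add(Mul(97, m), 0) = Mul(97, m))
Add(-2445, Mul(-1, Function('r')(187, -109))) = Add(-2445, Mul(-1, Mul(97, 187))) = Add(-2445, Mul(-1, 18139)) = Add(-2445, -18139) = -20584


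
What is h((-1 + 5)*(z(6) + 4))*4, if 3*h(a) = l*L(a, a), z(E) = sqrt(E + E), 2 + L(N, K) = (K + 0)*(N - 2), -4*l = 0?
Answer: 0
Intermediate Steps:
l = 0 (l = -1/4*0 = 0)
L(N, K) = -2 + K*(-2 + N) (L(N, K) = -2 + (K + 0)*(N - 2) = -2 + K*(-2 + N))
z(E) = sqrt(2)*sqrt(E) (z(E) = sqrt(2*E) = sqrt(2)*sqrt(E))
h(a) = 0 (h(a) = (0*(-2 - 2*a + a*a))/3 = (0*(-2 - 2*a + a**2))/3 = (0*(-2 + a**2 - 2*a))/3 = (1/3)*0 = 0)
h((-1 + 5)*(z(6) + 4))*4 = 0*4 = 0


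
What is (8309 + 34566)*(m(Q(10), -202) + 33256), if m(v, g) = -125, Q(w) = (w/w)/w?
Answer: 1420491625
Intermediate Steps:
Q(w) = 1/w
(8309 + 34566)*(m(Q(10), -202) + 33256) = (8309 + 34566)*(-125 + 33256) = 42875*33131 = 1420491625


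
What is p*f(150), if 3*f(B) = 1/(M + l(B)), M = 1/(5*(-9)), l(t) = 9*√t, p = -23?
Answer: -345/24603749 - 698625*√6/24603749 ≈ -0.069567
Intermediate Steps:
M = -1/45 (M = 1/(-45) = -1/45 ≈ -0.022222)
f(B) = 1/(3*(-1/45 + 9*√B))
p*f(150) = -345/(-1 + 405*√150) = -345/(-1 + 405*(5*√6)) = -345/(-1 + 2025*√6)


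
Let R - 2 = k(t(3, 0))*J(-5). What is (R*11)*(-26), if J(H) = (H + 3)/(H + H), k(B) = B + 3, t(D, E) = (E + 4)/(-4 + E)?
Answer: -3432/5 ≈ -686.40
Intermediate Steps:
t(D, E) = (4 + E)/(-4 + E)
k(B) = 3 + B
J(H) = (3 + H)/(2*H) (J(H) = (3 + H)/((2*H)) = (3 + H)*(1/(2*H)) = (3 + H)/(2*H))
R = 12/5 (R = 2 + (3 + (4 + 0)/(-4 + 0))*((1/2)*(3 - 5)/(-5)) = 2 + (3 + 4/(-4))*((1/2)*(-1/5)*(-2)) = 2 + (3 - 1/4*4)*(1/5) = 2 + (3 - 1)*(1/5) = 2 + 2*(1/5) = 2 + 2/5 = 12/5 ≈ 2.4000)
(R*11)*(-26) = ((12/5)*11)*(-26) = (132/5)*(-26) = -3432/5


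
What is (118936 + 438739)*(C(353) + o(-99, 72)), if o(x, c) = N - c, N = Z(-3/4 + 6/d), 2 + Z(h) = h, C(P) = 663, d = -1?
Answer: 1298825075/4 ≈ 3.2471e+8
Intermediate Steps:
Z(h) = -2 + h
N = -35/4 (N = -2 + (-3/4 + 6/(-1)) = -2 + (-3*1/4 + 6*(-1)) = -2 + (-3/4 - 6) = -2 - 27/4 = -35/4 ≈ -8.7500)
o(x, c) = -35/4 - c
(118936 + 438739)*(C(353) + o(-99, 72)) = (118936 + 438739)*(663 + (-35/4 - 1*72)) = 557675*(663 + (-35/4 - 72)) = 557675*(663 - 323/4) = 557675*(2329/4) = 1298825075/4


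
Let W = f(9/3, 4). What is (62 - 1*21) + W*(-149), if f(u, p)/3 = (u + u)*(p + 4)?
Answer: -21415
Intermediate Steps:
f(u, p) = 6*u*(4 + p) (f(u, p) = 3*((u + u)*(p + 4)) = 3*((2*u)*(4 + p)) = 3*(2*u*(4 + p)) = 6*u*(4 + p))
W = 144 (W = 6*(9/3)*(4 + 4) = 6*(9*(⅓))*8 = 6*3*8 = 144)
(62 - 1*21) + W*(-149) = (62 - 1*21) + 144*(-149) = (62 - 21) - 21456 = 41 - 21456 = -21415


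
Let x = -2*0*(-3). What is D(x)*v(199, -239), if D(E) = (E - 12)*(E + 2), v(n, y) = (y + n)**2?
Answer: -38400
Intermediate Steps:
v(n, y) = (n + y)**2
x = 0 (x = 0*(-3) = 0)
D(E) = (-12 + E)*(2 + E)
D(x)*v(199, -239) = (-24 + 0**2 - 10*0)*(199 - 239)**2 = (-24 + 0 + 0)*(-40)**2 = -24*1600 = -38400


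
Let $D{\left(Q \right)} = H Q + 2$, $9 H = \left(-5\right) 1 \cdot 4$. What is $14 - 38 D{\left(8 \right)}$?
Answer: $\frac{5522}{9} \approx 613.56$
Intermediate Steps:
$H = - \frac{20}{9}$ ($H = \frac{\left(-5\right) 1 \cdot 4}{9} = \frac{\left(-5\right) 4}{9} = \frac{1}{9} \left(-20\right) = - \frac{20}{9} \approx -2.2222$)
$D{\left(Q \right)} = 2 - \frac{20 Q}{9}$ ($D{\left(Q \right)} = - \frac{20 Q}{9} + 2 = 2 - \frac{20 Q}{9}$)
$14 - 38 D{\left(8 \right)} = 14 - 38 \left(2 - \frac{160}{9}\right) = 14 - - \frac{5396}{9} = 14 + \frac{5396}{9} = \frac{5522}{9}$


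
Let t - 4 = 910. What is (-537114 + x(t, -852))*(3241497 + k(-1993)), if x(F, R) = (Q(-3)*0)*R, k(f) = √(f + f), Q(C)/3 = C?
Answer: -1741053419658 - 537114*I*√3986 ≈ -1.7411e+12 - 3.3911e+7*I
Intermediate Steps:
Q(C) = 3*C
k(f) = √2*√f (k(f) = √(2*f) = √2*√f)
t = 914 (t = 4 + 910 = 914)
x(F, R) = 0 (x(F, R) = ((3*(-3))*0)*R = (-9*0)*R = 0*R = 0)
(-537114 + x(t, -852))*(3241497 + k(-1993)) = (-537114 + 0)*(3241497 + √2*√(-1993)) = -537114*(3241497 + √2*(I*√1993)) = -537114*(3241497 + I*√3986) = -1741053419658 - 537114*I*√3986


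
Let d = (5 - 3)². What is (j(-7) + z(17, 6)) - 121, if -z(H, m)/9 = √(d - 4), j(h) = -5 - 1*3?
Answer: -129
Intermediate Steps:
j(h) = -8 (j(h) = -5 - 3 = -8)
d = 4 (d = 2² = 4)
z(H, m) = 0 (z(H, m) = -9*√(4 - 4) = -9*√0 = -9*0 = 0)
(j(-7) + z(17, 6)) - 121 = (-8 + 0) - 121 = -8 - 121 = -129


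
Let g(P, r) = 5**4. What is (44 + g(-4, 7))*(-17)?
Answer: -11373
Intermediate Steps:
g(P, r) = 625
(44 + g(-4, 7))*(-17) = (44 + 625)*(-17) = 669*(-17) = -11373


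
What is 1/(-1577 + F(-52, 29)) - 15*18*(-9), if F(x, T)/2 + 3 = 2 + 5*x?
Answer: 5100569/2099 ≈ 2430.0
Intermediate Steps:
F(x, T) = -2 + 10*x (F(x, T) = -6 + 2*(2 + 5*x) = -6 + (4 + 10*x) = -2 + 10*x)
1/(-1577 + F(-52, 29)) - 15*18*(-9) = 1/(-1577 + (-2 + 10*(-52))) - 15*18*(-9) = 1/(-1577 + (-2 - 520)) - 270*(-9) = 1/(-1577 - 522) + 2430 = 1/(-2099) + 2430 = -1/2099 + 2430 = 5100569/2099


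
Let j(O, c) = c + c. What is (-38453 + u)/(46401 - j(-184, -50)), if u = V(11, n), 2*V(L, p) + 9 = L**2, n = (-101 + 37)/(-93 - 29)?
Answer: -38397/46501 ≈ -0.82572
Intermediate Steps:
j(O, c) = 2*c
n = 32/61 (n = -64/(-122) = -64*(-1/122) = 32/61 ≈ 0.52459)
V(L, p) = -9/2 + L**2/2
u = 56 (u = -9/2 + (1/2)*11**2 = -9/2 + (1/2)*121 = -9/2 + 121/2 = 56)
(-38453 + u)/(46401 - j(-184, -50)) = (-38453 + 56)/(46401 - 2*(-50)) = -38397/(46401 - 1*(-100)) = -38397/(46401 + 100) = -38397/46501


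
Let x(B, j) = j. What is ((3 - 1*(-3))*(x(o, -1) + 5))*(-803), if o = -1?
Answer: -19272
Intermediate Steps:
((3 - 1*(-3))*(x(o, -1) + 5))*(-803) = ((3 - 1*(-3))*(-1 + 5))*(-803) = ((3 + 3)*4)*(-803) = (6*4)*(-803) = 24*(-803) = -19272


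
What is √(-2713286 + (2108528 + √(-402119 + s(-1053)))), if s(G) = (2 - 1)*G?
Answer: √(-604758 + 154*I*√17) ≈ 0.408 + 777.66*I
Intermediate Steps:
s(G) = G (s(G) = 1*G = G)
√(-2713286 + (2108528 + √(-402119 + s(-1053)))) = √(-2713286 + (2108528 + √(-402119 - 1053))) = √(-2713286 + (2108528 + √(-403172))) = √(-2713286 + (2108528 + 154*I*√17)) = √(-604758 + 154*I*√17)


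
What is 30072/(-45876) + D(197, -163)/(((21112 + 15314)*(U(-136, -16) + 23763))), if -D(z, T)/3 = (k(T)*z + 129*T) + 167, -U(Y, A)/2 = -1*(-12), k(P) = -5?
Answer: -722243265193/1101937459974 ≈ -0.65543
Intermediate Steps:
U(Y, A) = -24 (U(Y, A) = -(-2)*(-12) = -2*12 = -24)
D(z, T) = -501 - 387*T + 15*z (D(z, T) = -3*((-5*z + 129*T) + 167) = -3*(167 - 5*z + 129*T) = -501 - 387*T + 15*z)
30072/(-45876) + D(197, -163)/(((21112 + 15314)*(U(-136, -16) + 23763))) = 30072/(-45876) + (-501 - 387*(-163) + 15*197)/(((21112 + 15314)*(-24 + 23763))) = 30072*(-1/45876) + (-501 + 63081 + 2955)/((36426*23739)) = -2506/3823 + 65535/864716814 = -2506/3823 + 65535*(1/864716814) = -2506/3823 + 21845/288238938 = -722243265193/1101937459974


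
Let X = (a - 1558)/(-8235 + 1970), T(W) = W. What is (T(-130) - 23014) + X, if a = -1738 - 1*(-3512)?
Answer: -144997376/6265 ≈ -23144.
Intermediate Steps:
a = 1774 (a = -1738 + 3512 = 1774)
X = -216/6265 (X = (1774 - 1558)/(-8235 + 1970) = 216/(-6265) = 216*(-1/6265) = -216/6265 ≈ -0.034477)
(T(-130) - 23014) + X = (-130 - 23014) - 216/6265 = -23144 - 216/6265 = -144997376/6265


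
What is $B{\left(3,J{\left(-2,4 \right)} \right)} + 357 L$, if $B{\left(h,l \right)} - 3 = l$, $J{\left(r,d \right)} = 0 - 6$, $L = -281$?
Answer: $-100320$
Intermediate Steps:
$J{\left(r,d \right)} = -6$ ($J{\left(r,d \right)} = 0 - 6 = -6$)
$B{\left(h,l \right)} = 3 + l$
$B{\left(3,J{\left(-2,4 \right)} \right)} + 357 L = \left(3 - 6\right) + 357 \left(-281\right) = -3 - 100317 = -100320$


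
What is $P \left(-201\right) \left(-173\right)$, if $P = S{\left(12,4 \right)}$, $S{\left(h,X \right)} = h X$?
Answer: $1669104$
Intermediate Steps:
$S{\left(h,X \right)} = X h$
$P = 48$ ($P = 4 \cdot 12 = 48$)
$P \left(-201\right) \left(-173\right) = 48 \left(-201\right) \left(-173\right) = \left(-9648\right) \left(-173\right) = 1669104$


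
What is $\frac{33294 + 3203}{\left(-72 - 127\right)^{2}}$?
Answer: $\frac{36497}{39601} \approx 0.92162$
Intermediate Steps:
$\frac{33294 + 3203}{\left(-72 - 127\right)^{2}} = \frac{36497}{\left(-199\right)^{2}} = \frac{36497}{39601}$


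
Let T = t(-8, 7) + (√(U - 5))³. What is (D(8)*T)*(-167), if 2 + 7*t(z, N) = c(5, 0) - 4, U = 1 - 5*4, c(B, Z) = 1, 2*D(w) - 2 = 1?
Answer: 2505/14 + 12024*I*√6 ≈ 178.93 + 29453.0*I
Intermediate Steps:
D(w) = 3/2 (D(w) = 1 + (½)*1 = 1 + ½ = 3/2)
U = -19 (U = 1 - 20 = -19)
t(z, N) = -5/7 (t(z, N) = -2/7 + (1 - 4)/7 = -2/7 + (⅐)*(-3) = -2/7 - 3/7 = -5/7)
T = -5/7 - 48*I*√6 (T = -5/7 + (√(-19 - 5))³ = -5/7 + (√(-24))³ = -5/7 + (2*I*√6)³ = -5/7 - 48*I*√6 ≈ -0.71429 - 117.58*I)
(D(8)*T)*(-167) = (3*(-5/7 - 48*I*√6)/2)*(-167) = (-15/14 - 72*I*√6)*(-167) = 2505/14 + 12024*I*√6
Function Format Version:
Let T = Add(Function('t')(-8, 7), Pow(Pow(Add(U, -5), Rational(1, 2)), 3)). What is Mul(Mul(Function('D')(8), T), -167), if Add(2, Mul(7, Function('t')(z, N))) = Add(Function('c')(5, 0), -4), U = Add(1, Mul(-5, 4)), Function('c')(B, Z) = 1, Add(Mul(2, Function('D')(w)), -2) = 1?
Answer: Add(Rational(2505, 14), Mul(12024, I, Pow(6, Rational(1, 2)))) ≈ Add(178.93, Mul(29453., I))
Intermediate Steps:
Function('D')(w) = Rational(3, 2) (Function('D')(w) = Add(1, Mul(Rational(1, 2), 1)) = Add(1, Rational(1, 2)) = Rational(3, 2))
U = -19 (U = Add(1, -20) = -19)
Function('t')(z, N) = Rational(-5, 7) (Function('t')(z, N) = Add(Rational(-2, 7), Mul(Rational(1, 7), Add(1, -4))) = Add(Rational(-2, 7), Mul(Rational(1, 7), -3)) = Add(Rational(-2, 7), Rational(-3, 7)) = Rational(-5, 7))
T = Add(Rational(-5, 7), Mul(-48, I, Pow(6, Rational(1, 2)))) (T = Add(Rational(-5, 7), Pow(Pow(Add(-19, -5), Rational(1, 2)), 3)) = Add(Rational(-5, 7), Pow(Pow(-24, Rational(1, 2)), 3)) = Add(Rational(-5, 7), Pow(Mul(2, I, Pow(6, Rational(1, 2))), 3)) = Add(Rational(-5, 7), Mul(-48, I, Pow(6, Rational(1, 2)))) ≈ Add(-0.71429, Mul(-117.58, I)))
Mul(Mul(Function('D')(8), T), -167) = Mul(Mul(Rational(3, 2), Add(Rational(-5, 7), Mul(-48, I, Pow(6, Rational(1, 2))))), -167) = Mul(Add(Rational(-15, 14), Mul(-72, I, Pow(6, Rational(1, 2)))), -167) = Add(Rational(2505, 14), Mul(12024, I, Pow(6, Rational(1, 2))))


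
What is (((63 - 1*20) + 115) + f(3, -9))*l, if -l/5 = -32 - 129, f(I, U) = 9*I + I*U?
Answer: 127190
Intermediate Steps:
l = 805 (l = -5*(-32 - 129) = -5*(-161) = 805)
(((63 - 1*20) + 115) + f(3, -9))*l = (((63 - 1*20) + 115) + 3*(9 - 9))*805 = (((63 - 20) + 115) + 3*0)*805 = ((43 + 115) + 0)*805 = (158 + 0)*805 = 158*805 = 127190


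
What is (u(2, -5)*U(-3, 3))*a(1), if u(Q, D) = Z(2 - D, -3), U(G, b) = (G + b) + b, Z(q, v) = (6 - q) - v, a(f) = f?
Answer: 6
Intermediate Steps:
Z(q, v) = 6 - q - v
U(G, b) = G + 2*b
u(Q, D) = 7 + D (u(Q, D) = 6 - (2 - D) - 1*(-3) = 6 + (-2 + D) + 3 = 7 + D)
(u(2, -5)*U(-3, 3))*a(1) = ((7 - 5)*(-3 + 2*3))*1 = (2*(-3 + 6))*1 = (2*3)*1 = 6*1 = 6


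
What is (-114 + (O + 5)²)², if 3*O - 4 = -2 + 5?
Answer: 293764/81 ≈ 3626.7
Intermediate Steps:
O = 7/3 (O = 4/3 + (-2 + 5)/3 = 4/3 + (⅓)*3 = 4/3 + 1 = 7/3 ≈ 2.3333)
(-114 + (O + 5)²)² = (-114 + (7/3 + 5)²)² = (-114 + (22/3)²)² = (-114 + 484/9)² = (-542/9)² = 293764/81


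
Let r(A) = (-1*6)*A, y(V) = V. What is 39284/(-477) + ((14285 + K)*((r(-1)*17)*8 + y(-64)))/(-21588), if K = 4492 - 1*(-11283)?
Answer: -969225436/858123 ≈ -1129.5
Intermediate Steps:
K = 15775 (K = 4492 + 11283 = 15775)
r(A) = -6*A
39284/(-477) + ((14285 + K)*((r(-1)*17)*8 + y(-64)))/(-21588) = 39284/(-477) + ((14285 + 15775)*((-6*(-1)*17)*8 - 64))/(-21588) = 39284*(-1/477) + (30060*((6*17)*8 - 64))*(-1/21588) = -39284/477 + (30060*(102*8 - 64))*(-1/21588) = -39284/477 + (30060*(816 - 64))*(-1/21588) = -39284/477 + (30060*752)*(-1/21588) = -39284/477 + 22605120*(-1/21588) = -39284/477 - 1883760/1799 = -969225436/858123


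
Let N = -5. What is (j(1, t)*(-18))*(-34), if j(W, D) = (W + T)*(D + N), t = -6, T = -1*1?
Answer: 0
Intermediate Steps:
T = -1
j(W, D) = (-1 + W)*(-5 + D) (j(W, D) = (W - 1)*(D - 5) = (-1 + W)*(-5 + D))
(j(1, t)*(-18))*(-34) = ((5 - 1*(-6) - 5*1 - 6*1)*(-18))*(-34) = ((5 + 6 - 5 - 6)*(-18))*(-34) = (0*(-18))*(-34) = 0*(-34) = 0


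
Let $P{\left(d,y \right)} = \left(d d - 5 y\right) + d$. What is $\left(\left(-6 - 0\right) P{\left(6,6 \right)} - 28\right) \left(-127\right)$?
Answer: $12700$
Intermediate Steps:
$P{\left(d,y \right)} = d + d^{2} - 5 y$ ($P{\left(d,y \right)} = \left(d^{2} - 5 y\right) + d = d + d^{2} - 5 y$)
$\left(\left(-6 - 0\right) P{\left(6,6 \right)} - 28\right) \left(-127\right) = \left(\left(-6 - 0\right) \left(6 + 6^{2} - 30\right) - 28\right) \left(-127\right) = \left(\left(-6 + 0\right) \left(6 + 36 - 30\right) - 28\right) \left(-127\right) = \left(\left(-6\right) 12 - 28\right) \left(-127\right) = \left(-72 - 28\right) \left(-127\right) = \left(-100\right) \left(-127\right) = 12700$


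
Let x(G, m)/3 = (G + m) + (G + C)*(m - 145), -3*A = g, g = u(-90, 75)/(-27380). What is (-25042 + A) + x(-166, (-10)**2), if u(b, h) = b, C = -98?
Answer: 28475197/2738 ≈ 10400.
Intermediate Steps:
g = 9/2738 (g = -90/(-27380) = -90*(-1/27380) = 9/2738 ≈ 0.0032871)
A = -3/2738 (A = -1/3*9/2738 = -3/2738 ≈ -0.0010957)
x(G, m) = 3*G + 3*m + 3*(-145 + m)*(-98 + G) (x(G, m) = 3*((G + m) + (G - 98)*(m - 145)) = 3*((G + m) + (-98 + G)*(-145 + m)) = 3*((G + m) + (-145 + m)*(-98 + G)) = 3*(G + m + (-145 + m)*(-98 + G)) = 3*G + 3*m + 3*(-145 + m)*(-98 + G))
(-25042 + A) + x(-166, (-10)**2) = (-25042 - 3/2738) + (42630 - 432*(-166) - 291*(-10)**2 + 3*(-166)*(-10)**2) = -68564999/2738 + (42630 + 71712 - 291*100 + 3*(-166)*100) = -68564999/2738 + (42630 + 71712 - 29100 - 49800) = -68564999/2738 + 35442 = 28475197/2738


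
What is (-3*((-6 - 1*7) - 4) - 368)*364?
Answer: -115388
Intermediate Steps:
(-3*((-6 - 1*7) - 4) - 368)*364 = (-3*((-6 - 7) - 4) - 368)*364 = (-3*(-13 - 4) - 368)*364 = (-3*(-17) - 368)*364 = (51 - 368)*364 = -317*364 = -115388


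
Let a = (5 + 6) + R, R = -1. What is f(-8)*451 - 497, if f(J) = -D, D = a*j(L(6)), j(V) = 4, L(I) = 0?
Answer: -18537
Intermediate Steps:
a = 10 (a = (5 + 6) - 1 = 11 - 1 = 10)
D = 40 (D = 10*4 = 40)
f(J) = -40 (f(J) = -1*40 = -40)
f(-8)*451 - 497 = -40*451 - 497 = -18040 - 497 = -18537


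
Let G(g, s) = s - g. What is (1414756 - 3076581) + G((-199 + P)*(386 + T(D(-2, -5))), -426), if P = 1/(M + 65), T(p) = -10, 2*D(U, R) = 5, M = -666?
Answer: -954043251/601 ≈ -1.5874e+6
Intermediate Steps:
D(U, R) = 5/2 (D(U, R) = (½)*5 = 5/2)
P = -1/601 (P = 1/(-666 + 65) = 1/(-601) = -1/601 ≈ -0.0016639)
(1414756 - 3076581) + G((-199 + P)*(386 + T(D(-2, -5))), -426) = (1414756 - 3076581) + (-426 - (-199 - 1/601)*(386 - 10)) = -1661825 + (-426 - (-119600)*376/601) = -1661825 + (-426 - 1*(-44969600/601)) = -1661825 + (-426 + 44969600/601) = -1661825 + 44713574/601 = -954043251/601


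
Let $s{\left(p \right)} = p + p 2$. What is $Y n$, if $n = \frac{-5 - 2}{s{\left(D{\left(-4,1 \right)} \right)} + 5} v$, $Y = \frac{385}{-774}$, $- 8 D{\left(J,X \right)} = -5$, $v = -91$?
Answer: $- \frac{17836}{387} \approx -46.088$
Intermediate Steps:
$D{\left(J,X \right)} = \frac{5}{8}$ ($D{\left(J,X \right)} = \left(- \frac{1}{8}\right) \left(-5\right) = \frac{5}{8}$)
$s{\left(p \right)} = 3 p$ ($s{\left(p \right)} = p + 2 p = 3 p$)
$Y = - \frac{385}{774}$ ($Y = 385 \left(- \frac{1}{774}\right) = - \frac{385}{774} \approx -0.49742$)
$n = \frac{5096}{55}$ ($n = \frac{-5 - 2}{3 \cdot \frac{5}{8} + 5} \left(-91\right) = - \frac{7}{\frac{15}{8} + 5} \left(-91\right) = - \frac{7}{\frac{55}{8}} \left(-91\right) = \left(-7\right) \frac{8}{55} \left(-91\right) = \left(- \frac{56}{55}\right) \left(-91\right) = \frac{5096}{55} \approx 92.655$)
$Y n = \left(- \frac{385}{774}\right) \frac{5096}{55} = - \frac{17836}{387}$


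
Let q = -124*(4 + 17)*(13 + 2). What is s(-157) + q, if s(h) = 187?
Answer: -38873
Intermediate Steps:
q = -39060 (q = -2604*15 = -124*315 = -39060)
s(-157) + q = 187 - 39060 = -38873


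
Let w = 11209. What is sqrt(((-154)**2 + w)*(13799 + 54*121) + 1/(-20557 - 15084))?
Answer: 12*sqrt(6264337456816086)/35641 ≈ 26648.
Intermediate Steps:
sqrt(((-154)**2 + w)*(13799 + 54*121) + 1/(-20557 - 15084)) = sqrt(((-154)**2 + 11209)*(13799 + 54*121) + 1/(-20557 - 15084)) = sqrt((23716 + 11209)*(13799 + 6534) + 1/(-35641)) = sqrt(34925*20333 - 1/35641) = sqrt(710130025 - 1/35641) = sqrt(25309744221024/35641) = 12*sqrt(6264337456816086)/35641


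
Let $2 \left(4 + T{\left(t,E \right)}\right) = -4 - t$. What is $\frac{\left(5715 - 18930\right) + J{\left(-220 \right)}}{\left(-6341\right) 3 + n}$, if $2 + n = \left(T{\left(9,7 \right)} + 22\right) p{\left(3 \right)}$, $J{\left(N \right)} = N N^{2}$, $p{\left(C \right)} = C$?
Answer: $\frac{21322430}{37981} \approx 561.4$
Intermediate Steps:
$T{\left(t,E \right)} = -6 - \frac{t}{2}$ ($T{\left(t,E \right)} = -4 + \frac{-4 - t}{2} = -4 - \left(2 + \frac{t}{2}\right) = -6 - \frac{t}{2}$)
$J{\left(N \right)} = N^{3}$
$n = \frac{65}{2}$ ($n = -2 + \left(\left(-6 - \frac{9}{2}\right) + 22\right) 3 = -2 + \left(- \frac{21}{2} + 22\right) 3 = -2 + \frac{23}{2} \cdot 3 = -2 + \frac{69}{2} = \frac{65}{2} \approx 32.5$)
$\frac{\left(5715 - 18930\right) + J{\left(-220 \right)}}{\left(-6341\right) 3 + n} = \frac{\left(5715 - 18930\right) + \left(-220\right)^{3}}{\left(-6341\right) 3 + \frac{65}{2}} = \frac{-13215 - 10648000}{-19023 + \frac{65}{2}} = - \frac{10661215}{- \frac{37981}{2}} = \left(-10661215\right) \left(- \frac{2}{37981}\right) = \frac{21322430}{37981}$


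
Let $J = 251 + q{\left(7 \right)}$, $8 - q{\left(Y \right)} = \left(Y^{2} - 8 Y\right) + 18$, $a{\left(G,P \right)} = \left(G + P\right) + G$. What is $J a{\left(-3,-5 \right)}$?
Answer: $-2728$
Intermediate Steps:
$a{\left(G,P \right)} = P + 2 G$
$q{\left(Y \right)} = -10 - Y^{2} + 8 Y$ ($q{\left(Y \right)} = 8 - \left(\left(Y^{2} - 8 Y\right) + 18\right) = 8 - \left(18 + Y^{2} - 8 Y\right) = -10 - Y^{2} + 8 Y$)
$J = 248$ ($J = 251 - 3 = 248$)
$J a{\left(-3,-5 \right)} = 248 \left(-5 + 2 \left(-3\right)\right) = 248 \left(-5 - 6\right) = 248 \left(-11\right) = -2728$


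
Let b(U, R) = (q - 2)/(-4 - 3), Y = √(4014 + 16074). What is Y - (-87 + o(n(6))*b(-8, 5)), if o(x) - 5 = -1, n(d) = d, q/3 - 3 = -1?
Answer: 625/7 + 18*√62 ≈ 231.02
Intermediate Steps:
q = 6 (q = 9 + 3*(-1) = 9 - 3 = 6)
Y = 18*√62 (Y = √20088 = 18*√62 ≈ 141.73)
o(x) = 4 (o(x) = 5 - 1 = 4)
b(U, R) = -4/7 (b(U, R) = (6 - 2)/(-4 - 3) = 4/(-7) = 4*(-⅐) = -4/7)
Y - (-87 + o(n(6))*b(-8, 5)) = 18*√62 - (-87 + 4*(-4/7)) = 18*√62 - (-87 - 16/7) = 18*√62 - 1*(-625/7) = 18*√62 + 625/7 = 625/7 + 18*√62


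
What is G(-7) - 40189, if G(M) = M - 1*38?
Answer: -40234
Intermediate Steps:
G(M) = -38 + M (G(M) = M - 38 = -38 + M)
G(-7) - 40189 = (-38 - 7) - 40189 = -45 - 40189 = -40234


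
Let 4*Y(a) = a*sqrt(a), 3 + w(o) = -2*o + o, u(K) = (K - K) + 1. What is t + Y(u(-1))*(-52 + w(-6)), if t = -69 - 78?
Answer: -637/4 ≈ -159.25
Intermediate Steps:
u(K) = 1 (u(K) = 0 + 1 = 1)
w(o) = -3 - o (w(o) = -3 + (-2*o + o) = -3 - o)
t = -147
Y(a) = a**(3/2)/4 (Y(a) = (a*sqrt(a))/4 = a**(3/2)/4)
t + Y(u(-1))*(-52 + w(-6)) = -147 + (1**(3/2)/4)*(-52 + (-3 - 1*(-6))) = -147 + ((1/4)*1)*(-52 + (-3 + 6)) = -147 + (-52 + 3)/4 = -147 + (1/4)*(-49) = -147 - 49/4 = -637/4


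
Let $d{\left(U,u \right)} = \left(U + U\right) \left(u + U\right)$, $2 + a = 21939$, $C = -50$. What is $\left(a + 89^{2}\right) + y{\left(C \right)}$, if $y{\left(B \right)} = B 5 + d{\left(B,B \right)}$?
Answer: $39608$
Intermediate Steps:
$a = 21937$ ($a = -2 + 21939 = 21937$)
$d{\left(U,u \right)} = 2 U \left(U + u\right)$
$y{\left(B \right)} = 4 B^{2} + 5 B$ ($y{\left(B \right)} = B 5 + 2 B \left(B + B\right) = 5 B + 2 B 2 B = 5 B + 4 B^{2} = 4 B^{2} + 5 B$)
$\left(a + 89^{2}\right) + y{\left(C \right)} = \left(21937 + 89^{2}\right) - 50 \left(5 + 4 \left(-50\right)\right) = \left(21937 + 7921\right) - 50 \left(5 - 200\right) = 29858 - -9750 = 29858 + 9750 = 39608$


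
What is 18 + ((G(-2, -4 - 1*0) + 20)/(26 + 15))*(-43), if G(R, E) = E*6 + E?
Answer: 1082/41 ≈ 26.390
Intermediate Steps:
G(R, E) = 7*E (G(R, E) = 6*E + E = 7*E)
18 + ((G(-2, -4 - 1*0) + 20)/(26 + 15))*(-43) = 18 + ((7*(-4 - 1*0) + 20)/(26 + 15))*(-43) = 18 + ((7*(-4 + 0) + 20)/41)*(-43) = 18 + ((7*(-4) + 20)*(1/41))*(-43) = 18 + ((-28 + 20)*(1/41))*(-43) = 18 - 8*1/41*(-43) = 18 - 8/41*(-43) = 18 + 344/41 = 1082/41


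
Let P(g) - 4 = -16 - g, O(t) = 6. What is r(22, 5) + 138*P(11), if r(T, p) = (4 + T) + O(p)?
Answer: -3142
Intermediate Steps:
P(g) = -12 - g (P(g) = 4 + (-16 - g) = -12 - g)
r(T, p) = 10 + T (r(T, p) = (4 + T) + 6 = 10 + T)
r(22, 5) + 138*P(11) = (10 + 22) + 138*(-12 - 1*11) = 32 + 138*(-12 - 11) = 32 + 138*(-23) = 32 - 3174 = -3142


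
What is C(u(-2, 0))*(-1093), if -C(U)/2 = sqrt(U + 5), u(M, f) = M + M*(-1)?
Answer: 2186*sqrt(5) ≈ 4888.0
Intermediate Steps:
u(M, f) = 0 (u(M, f) = M - M = 0)
C(U) = -2*sqrt(5 + U) (C(U) = -2*sqrt(U + 5) = -2*sqrt(5 + U))
C(u(-2, 0))*(-1093) = -2*sqrt(5 + 0)*(-1093) = -2*sqrt(5)*(-1093) = 2186*sqrt(5)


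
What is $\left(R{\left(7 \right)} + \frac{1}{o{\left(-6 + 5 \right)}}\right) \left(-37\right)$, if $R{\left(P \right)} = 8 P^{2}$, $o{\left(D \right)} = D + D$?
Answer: $- \frac{28971}{2} \approx -14486.0$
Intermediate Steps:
$o{\left(D \right)} = 2 D$
$\left(R{\left(7 \right)} + \frac{1}{o{\left(-6 + 5 \right)}}\right) \left(-37\right) = \left(8 \cdot 7^{2} + \frac{1}{2 \left(-6 + 5\right)}\right) \left(-37\right) = \left(8 \cdot 49 + \frac{1}{2 \left(-1\right)}\right) \left(-37\right) = \left(392 + \frac{1}{-2}\right) \left(-37\right) = \left(392 - \frac{1}{2}\right) \left(-37\right) = \frac{783}{2} \left(-37\right) = - \frac{28971}{2}$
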